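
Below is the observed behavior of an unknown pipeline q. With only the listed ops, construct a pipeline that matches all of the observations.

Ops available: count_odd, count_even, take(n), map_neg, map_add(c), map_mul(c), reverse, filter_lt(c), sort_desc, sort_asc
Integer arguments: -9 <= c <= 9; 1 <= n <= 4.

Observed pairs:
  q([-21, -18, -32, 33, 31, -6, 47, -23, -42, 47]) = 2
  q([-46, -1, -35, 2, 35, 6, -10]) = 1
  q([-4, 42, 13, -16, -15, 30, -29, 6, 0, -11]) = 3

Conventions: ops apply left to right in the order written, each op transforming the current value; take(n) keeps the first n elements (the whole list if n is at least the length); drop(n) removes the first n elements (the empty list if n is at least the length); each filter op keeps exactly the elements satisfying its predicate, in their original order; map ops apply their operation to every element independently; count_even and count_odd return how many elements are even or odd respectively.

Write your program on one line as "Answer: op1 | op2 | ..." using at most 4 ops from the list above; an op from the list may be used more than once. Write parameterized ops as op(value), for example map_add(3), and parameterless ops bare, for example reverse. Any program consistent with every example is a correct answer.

map_add(9) | sort_desc | filter_lt(2) | count_even

Check, running the answer program on each example:
  [-21, -18, -32, 33, 31, -6, 47, -23, -42, 47] -> [-12, -9, -23, 42, 40, 3, 56, -14, -33, 56] -> [56, 56, 42, 40, 3, -9, -12, -14, -23, -33] -> [-9, -12, -14, -23, -33] -> 2
  [-46, -1, -35, 2, 35, 6, -10] -> [-37, 8, -26, 11, 44, 15, -1] -> [44, 15, 11, 8, -1, -26, -37] -> [-1, -26, -37] -> 1
  [-4, 42, 13, -16, -15, 30, -29, 6, 0, -11] -> [5, 51, 22, -7, -6, 39, -20, 15, 9, -2] -> [51, 39, 22, 15, 9, 5, -2, -6, -7, -20] -> [-2, -6, -7, -20] -> 3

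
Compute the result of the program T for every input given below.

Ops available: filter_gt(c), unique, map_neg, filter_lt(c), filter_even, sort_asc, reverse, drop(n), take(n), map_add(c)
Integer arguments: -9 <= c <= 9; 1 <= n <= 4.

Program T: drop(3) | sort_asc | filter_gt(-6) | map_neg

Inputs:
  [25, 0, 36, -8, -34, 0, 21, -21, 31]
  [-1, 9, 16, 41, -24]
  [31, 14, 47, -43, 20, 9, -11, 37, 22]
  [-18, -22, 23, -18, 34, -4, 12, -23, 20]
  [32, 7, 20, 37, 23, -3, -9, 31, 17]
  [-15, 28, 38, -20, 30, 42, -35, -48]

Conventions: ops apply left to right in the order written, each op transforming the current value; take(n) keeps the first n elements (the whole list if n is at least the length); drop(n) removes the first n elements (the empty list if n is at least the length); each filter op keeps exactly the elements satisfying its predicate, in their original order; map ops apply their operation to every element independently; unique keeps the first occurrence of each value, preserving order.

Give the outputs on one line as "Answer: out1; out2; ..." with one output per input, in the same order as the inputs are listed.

[0, -21, -31]; [-41]; [-9, -20, -22, -37]; [4, -12, -20, -34]; [3, -17, -23, -31, -37]; [-30, -42]

Execution, op by op:
  [25, 0, 36, -8, -34, 0, 21, -21, 31] -> [-8, -34, 0, 21, -21, 31] -> [-34, -21, -8, 0, 21, 31] -> [0, 21, 31] -> [0, -21, -31]
  [-1, 9, 16, 41, -24] -> [41, -24] -> [-24, 41] -> [41] -> [-41]
  [31, 14, 47, -43, 20, 9, -11, 37, 22] -> [-43, 20, 9, -11, 37, 22] -> [-43, -11, 9, 20, 22, 37] -> [9, 20, 22, 37] -> [-9, -20, -22, -37]
  [-18, -22, 23, -18, 34, -4, 12, -23, 20] -> [-18, 34, -4, 12, -23, 20] -> [-23, -18, -4, 12, 20, 34] -> [-4, 12, 20, 34] -> [4, -12, -20, -34]
  [32, 7, 20, 37, 23, -3, -9, 31, 17] -> [37, 23, -3, -9, 31, 17] -> [-9, -3, 17, 23, 31, 37] -> [-3, 17, 23, 31, 37] -> [3, -17, -23, -31, -37]
  [-15, 28, 38, -20, 30, 42, -35, -48] -> [-20, 30, 42, -35, -48] -> [-48, -35, -20, 30, 42] -> [30, 42] -> [-30, -42]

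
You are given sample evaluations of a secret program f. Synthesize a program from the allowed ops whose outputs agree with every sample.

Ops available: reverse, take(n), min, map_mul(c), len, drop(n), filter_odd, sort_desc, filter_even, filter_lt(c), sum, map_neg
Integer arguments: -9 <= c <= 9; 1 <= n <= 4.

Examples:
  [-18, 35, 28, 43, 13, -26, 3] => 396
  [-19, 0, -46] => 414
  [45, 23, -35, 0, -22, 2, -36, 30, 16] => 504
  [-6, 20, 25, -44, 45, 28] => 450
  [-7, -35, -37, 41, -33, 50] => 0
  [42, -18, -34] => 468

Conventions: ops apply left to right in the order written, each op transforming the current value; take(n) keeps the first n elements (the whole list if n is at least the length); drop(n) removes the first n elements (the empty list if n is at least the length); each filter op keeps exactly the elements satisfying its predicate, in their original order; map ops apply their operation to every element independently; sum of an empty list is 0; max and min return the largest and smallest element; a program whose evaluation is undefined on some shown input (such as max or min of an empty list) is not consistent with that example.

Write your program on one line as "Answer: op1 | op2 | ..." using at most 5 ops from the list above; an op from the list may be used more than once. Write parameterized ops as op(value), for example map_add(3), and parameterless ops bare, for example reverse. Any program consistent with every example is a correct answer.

filter_lt(9) | filter_even | map_mul(-9) | sum

Check, running the answer program on each example:
  [-18, 35, 28, 43, 13, -26, 3] -> [-18, -26, 3] -> [-18, -26] -> [162, 234] -> 396
  [-19, 0, -46] -> [-19, 0, -46] -> [0, -46] -> [0, 414] -> 414
  [45, 23, -35, 0, -22, 2, -36, 30, 16] -> [-35, 0, -22, 2, -36] -> [0, -22, 2, -36] -> [0, 198, -18, 324] -> 504
  [-6, 20, 25, -44, 45, 28] -> [-6, -44] -> [-6, -44] -> [54, 396] -> 450
  [-7, -35, -37, 41, -33, 50] -> [-7, -35, -37, -33] -> [] -> [] -> 0
  [42, -18, -34] -> [-18, -34] -> [-18, -34] -> [162, 306] -> 468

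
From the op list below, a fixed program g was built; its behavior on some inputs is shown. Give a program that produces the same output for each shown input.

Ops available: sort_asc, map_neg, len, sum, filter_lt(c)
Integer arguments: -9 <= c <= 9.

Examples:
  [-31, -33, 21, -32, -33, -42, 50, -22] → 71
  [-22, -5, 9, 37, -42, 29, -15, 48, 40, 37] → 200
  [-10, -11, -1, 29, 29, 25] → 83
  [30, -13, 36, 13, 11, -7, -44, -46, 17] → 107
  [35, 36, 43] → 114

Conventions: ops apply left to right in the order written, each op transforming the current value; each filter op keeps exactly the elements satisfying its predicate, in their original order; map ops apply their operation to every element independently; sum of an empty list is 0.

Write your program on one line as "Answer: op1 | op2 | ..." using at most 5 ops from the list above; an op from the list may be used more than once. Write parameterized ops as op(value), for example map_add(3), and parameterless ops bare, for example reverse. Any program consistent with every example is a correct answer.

map_neg | filter_lt(-6) | map_neg | sum

Check, running the answer program on each example:
  [-31, -33, 21, -32, -33, -42, 50, -22] -> [31, 33, -21, 32, 33, 42, -50, 22] -> [-21, -50] -> [21, 50] -> 71
  [-22, -5, 9, 37, -42, 29, -15, 48, 40, 37] -> [22, 5, -9, -37, 42, -29, 15, -48, -40, -37] -> [-9, -37, -29, -48, -40, -37] -> [9, 37, 29, 48, 40, 37] -> 200
  [-10, -11, -1, 29, 29, 25] -> [10, 11, 1, -29, -29, -25] -> [-29, -29, -25] -> [29, 29, 25] -> 83
  [30, -13, 36, 13, 11, -7, -44, -46, 17] -> [-30, 13, -36, -13, -11, 7, 44, 46, -17] -> [-30, -36, -13, -11, -17] -> [30, 36, 13, 11, 17] -> 107
  [35, 36, 43] -> [-35, -36, -43] -> [-35, -36, -43] -> [35, 36, 43] -> 114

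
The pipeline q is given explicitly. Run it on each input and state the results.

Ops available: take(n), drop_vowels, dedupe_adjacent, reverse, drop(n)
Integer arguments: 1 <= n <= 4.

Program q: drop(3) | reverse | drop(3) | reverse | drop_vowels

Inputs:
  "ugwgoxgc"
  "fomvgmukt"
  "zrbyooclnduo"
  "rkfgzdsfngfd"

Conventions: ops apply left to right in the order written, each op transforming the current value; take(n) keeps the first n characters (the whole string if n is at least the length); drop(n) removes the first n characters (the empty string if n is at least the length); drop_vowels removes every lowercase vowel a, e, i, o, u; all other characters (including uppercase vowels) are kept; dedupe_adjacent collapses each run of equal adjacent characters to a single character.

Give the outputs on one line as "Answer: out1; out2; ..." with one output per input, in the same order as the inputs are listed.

"g"; "vgm"; "ycln"; "gzdsfn"

Execution, op by op:
  "ugwgoxgc" -> "goxgc" -> "cgxog" -> "og" -> "go" -> "g"
  "fomvgmukt" -> "vgmukt" -> "tkumgv" -> "mgv" -> "vgm" -> "vgm"
  "zrbyooclnduo" -> "yooclnduo" -> "oudnlcooy" -> "nlcooy" -> "yoocln" -> "ycln"
  "rkfgzdsfngfd" -> "gzdsfngfd" -> "dfgnfsdzg" -> "nfsdzg" -> "gzdsfn" -> "gzdsfn"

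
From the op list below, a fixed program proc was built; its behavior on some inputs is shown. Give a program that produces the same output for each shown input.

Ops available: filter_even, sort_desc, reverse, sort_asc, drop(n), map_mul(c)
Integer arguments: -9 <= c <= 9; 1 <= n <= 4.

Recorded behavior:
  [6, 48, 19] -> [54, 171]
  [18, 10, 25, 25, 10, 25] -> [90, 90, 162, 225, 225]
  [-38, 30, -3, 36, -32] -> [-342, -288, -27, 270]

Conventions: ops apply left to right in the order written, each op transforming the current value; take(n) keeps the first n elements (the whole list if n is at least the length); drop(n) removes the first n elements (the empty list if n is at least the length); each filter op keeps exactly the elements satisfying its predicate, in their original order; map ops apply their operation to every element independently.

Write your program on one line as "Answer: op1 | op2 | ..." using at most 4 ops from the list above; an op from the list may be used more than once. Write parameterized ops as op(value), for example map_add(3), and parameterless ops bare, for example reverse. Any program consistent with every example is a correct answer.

sort_desc | map_mul(9) | drop(1) | sort_asc

Check, running the answer program on each example:
  [6, 48, 19] -> [48, 19, 6] -> [432, 171, 54] -> [171, 54] -> [54, 171]
  [18, 10, 25, 25, 10, 25] -> [25, 25, 25, 18, 10, 10] -> [225, 225, 225, 162, 90, 90] -> [225, 225, 162, 90, 90] -> [90, 90, 162, 225, 225]
  [-38, 30, -3, 36, -32] -> [36, 30, -3, -32, -38] -> [324, 270, -27, -288, -342] -> [270, -27, -288, -342] -> [-342, -288, -27, 270]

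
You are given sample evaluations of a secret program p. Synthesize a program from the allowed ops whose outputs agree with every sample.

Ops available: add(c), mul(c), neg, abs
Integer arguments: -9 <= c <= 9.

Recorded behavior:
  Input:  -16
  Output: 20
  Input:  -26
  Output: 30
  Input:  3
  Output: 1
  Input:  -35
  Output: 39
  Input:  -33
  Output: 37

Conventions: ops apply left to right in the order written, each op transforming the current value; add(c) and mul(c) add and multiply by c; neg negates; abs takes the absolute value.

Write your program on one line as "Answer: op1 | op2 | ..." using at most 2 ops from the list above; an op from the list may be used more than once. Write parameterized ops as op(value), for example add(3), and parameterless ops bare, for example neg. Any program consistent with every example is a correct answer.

add(-4) | abs

Check, running the answer program on each example:
  -16 -> -20 -> 20
  -26 -> -30 -> 30
  3 -> -1 -> 1
  -35 -> -39 -> 39
  -33 -> -37 -> 37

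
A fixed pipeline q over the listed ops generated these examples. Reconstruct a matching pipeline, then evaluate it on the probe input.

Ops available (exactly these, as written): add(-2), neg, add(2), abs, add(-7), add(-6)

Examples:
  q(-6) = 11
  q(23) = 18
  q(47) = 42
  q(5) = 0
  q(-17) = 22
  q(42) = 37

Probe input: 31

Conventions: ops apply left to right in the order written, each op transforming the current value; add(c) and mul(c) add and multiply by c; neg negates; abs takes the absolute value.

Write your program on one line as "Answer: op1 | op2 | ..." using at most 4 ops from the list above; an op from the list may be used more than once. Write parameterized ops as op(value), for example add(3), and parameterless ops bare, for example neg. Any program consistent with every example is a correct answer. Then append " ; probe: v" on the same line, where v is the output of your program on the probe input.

add(2) | add(-7) | abs ; probe: 26

Check, running the answer program on each example:
  -6 -> -4 -> -11 -> 11
  23 -> 25 -> 18 -> 18
  47 -> 49 -> 42 -> 42
  5 -> 7 -> 0 -> 0
  -17 -> -15 -> -22 -> 22
  42 -> 44 -> 37 -> 37
  probe: 31 -> 33 -> 26 -> 26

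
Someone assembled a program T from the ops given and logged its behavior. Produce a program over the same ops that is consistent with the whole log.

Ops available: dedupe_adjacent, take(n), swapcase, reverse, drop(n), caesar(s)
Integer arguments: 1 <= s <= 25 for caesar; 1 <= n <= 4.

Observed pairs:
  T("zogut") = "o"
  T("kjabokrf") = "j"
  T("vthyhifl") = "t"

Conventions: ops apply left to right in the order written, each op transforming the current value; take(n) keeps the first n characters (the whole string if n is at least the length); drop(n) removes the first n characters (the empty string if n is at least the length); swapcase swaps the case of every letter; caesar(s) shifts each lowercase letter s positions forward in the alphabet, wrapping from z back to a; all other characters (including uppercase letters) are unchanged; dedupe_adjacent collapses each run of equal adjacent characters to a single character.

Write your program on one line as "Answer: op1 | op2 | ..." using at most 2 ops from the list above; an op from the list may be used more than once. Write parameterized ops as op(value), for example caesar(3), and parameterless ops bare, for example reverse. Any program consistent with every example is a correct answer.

take(2) | drop(1)

Check, running the answer program on each example:
  "zogut" -> "zo" -> "o"
  "kjabokrf" -> "kj" -> "j"
  "vthyhifl" -> "vt" -> "t"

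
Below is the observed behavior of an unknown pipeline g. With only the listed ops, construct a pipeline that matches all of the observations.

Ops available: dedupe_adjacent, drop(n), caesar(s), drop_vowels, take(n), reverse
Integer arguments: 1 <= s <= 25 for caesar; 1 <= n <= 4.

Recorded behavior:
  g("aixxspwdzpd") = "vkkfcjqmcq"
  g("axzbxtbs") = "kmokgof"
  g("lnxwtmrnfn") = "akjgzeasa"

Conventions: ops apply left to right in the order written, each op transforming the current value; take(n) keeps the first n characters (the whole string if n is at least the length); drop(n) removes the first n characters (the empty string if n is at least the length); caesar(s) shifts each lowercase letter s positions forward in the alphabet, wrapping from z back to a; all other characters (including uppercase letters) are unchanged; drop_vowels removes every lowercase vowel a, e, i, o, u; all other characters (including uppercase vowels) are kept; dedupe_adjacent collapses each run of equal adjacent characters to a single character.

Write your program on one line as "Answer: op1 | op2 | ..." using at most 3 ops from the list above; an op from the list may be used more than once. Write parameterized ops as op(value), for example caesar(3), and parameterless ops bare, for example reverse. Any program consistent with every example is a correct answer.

drop(1) | caesar(13)

Check, running the answer program on each example:
  "aixxspwdzpd" -> "ixxspwdzpd" -> "vkkfcjqmcq"
  "axzbxtbs" -> "xzbxtbs" -> "kmokgof"
  "lnxwtmrnfn" -> "nxwtmrnfn" -> "akjgzeasa"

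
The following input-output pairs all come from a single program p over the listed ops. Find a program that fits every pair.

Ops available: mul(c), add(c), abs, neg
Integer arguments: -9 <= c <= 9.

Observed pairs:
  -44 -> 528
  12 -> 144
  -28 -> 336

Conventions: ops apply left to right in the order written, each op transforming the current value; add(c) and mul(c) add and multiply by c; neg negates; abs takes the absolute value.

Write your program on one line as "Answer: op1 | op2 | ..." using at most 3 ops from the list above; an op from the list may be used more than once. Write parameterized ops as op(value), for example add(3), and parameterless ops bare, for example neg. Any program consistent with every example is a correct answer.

mul(-6) | abs | mul(2)

Check, running the answer program on each example:
  -44 -> 264 -> 264 -> 528
  12 -> -72 -> 72 -> 144
  -28 -> 168 -> 168 -> 336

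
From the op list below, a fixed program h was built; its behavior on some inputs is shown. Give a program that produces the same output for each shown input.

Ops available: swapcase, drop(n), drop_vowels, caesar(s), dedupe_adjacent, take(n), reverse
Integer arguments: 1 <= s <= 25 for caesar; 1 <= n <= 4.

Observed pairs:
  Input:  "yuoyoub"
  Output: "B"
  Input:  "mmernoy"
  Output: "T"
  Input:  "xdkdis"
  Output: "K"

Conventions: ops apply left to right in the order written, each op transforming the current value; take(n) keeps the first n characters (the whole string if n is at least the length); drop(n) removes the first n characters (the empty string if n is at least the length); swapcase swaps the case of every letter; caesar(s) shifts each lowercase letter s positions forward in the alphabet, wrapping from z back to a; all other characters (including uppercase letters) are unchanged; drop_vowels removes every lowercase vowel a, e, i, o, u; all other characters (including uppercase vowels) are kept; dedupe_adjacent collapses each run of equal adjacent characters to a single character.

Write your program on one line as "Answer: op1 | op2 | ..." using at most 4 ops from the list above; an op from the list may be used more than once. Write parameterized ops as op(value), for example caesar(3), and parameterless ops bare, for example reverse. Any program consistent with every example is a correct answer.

take(2) | drop(1) | caesar(7) | swapcase

Check, running the answer program on each example:
  "yuoyoub" -> "yu" -> "u" -> "b" -> "B"
  "mmernoy" -> "mm" -> "m" -> "t" -> "T"
  "xdkdis" -> "xd" -> "d" -> "k" -> "K"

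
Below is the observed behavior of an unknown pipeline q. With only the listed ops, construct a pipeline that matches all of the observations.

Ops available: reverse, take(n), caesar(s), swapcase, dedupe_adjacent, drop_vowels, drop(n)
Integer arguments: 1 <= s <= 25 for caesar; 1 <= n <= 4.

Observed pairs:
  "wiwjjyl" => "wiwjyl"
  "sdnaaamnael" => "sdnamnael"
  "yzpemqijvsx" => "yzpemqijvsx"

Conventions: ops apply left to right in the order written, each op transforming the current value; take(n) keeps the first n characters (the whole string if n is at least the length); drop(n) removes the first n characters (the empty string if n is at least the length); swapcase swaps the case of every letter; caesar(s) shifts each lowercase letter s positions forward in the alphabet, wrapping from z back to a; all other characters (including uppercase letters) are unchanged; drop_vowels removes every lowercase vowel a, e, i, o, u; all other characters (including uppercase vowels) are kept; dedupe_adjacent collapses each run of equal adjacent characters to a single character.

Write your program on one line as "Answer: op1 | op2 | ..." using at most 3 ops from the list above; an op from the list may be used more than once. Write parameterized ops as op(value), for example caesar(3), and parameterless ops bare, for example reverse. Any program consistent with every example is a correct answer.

reverse | dedupe_adjacent | reverse

Check, running the answer program on each example:
  "wiwjjyl" -> "lyjjwiw" -> "lyjwiw" -> "wiwjyl"
  "sdnaaamnael" -> "leanmaaands" -> "leanmands" -> "sdnamnael"
  "yzpemqijvsx" -> "xsvjiqmepzy" -> "xsvjiqmepzy" -> "yzpemqijvsx"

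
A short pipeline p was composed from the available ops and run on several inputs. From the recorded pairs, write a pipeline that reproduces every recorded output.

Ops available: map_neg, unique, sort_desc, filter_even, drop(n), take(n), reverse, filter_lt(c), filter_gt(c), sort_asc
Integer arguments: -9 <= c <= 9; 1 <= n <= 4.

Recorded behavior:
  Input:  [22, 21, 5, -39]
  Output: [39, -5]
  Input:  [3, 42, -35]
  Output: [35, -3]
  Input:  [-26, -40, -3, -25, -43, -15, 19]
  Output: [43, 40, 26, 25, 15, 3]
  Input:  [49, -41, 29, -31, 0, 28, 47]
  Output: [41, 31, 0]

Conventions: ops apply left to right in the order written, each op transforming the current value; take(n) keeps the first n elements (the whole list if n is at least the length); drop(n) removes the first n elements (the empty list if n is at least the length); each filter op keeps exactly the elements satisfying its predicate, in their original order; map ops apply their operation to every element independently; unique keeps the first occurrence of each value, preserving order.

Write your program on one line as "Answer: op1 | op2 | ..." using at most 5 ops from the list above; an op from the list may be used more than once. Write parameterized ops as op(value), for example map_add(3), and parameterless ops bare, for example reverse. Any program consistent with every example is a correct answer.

filter_lt(9) | map_neg | sort_asc | sort_desc

Check, running the answer program on each example:
  [22, 21, 5, -39] -> [5, -39] -> [-5, 39] -> [-5, 39] -> [39, -5]
  [3, 42, -35] -> [3, -35] -> [-3, 35] -> [-3, 35] -> [35, -3]
  [-26, -40, -3, -25, -43, -15, 19] -> [-26, -40, -3, -25, -43, -15] -> [26, 40, 3, 25, 43, 15] -> [3, 15, 25, 26, 40, 43] -> [43, 40, 26, 25, 15, 3]
  [49, -41, 29, -31, 0, 28, 47] -> [-41, -31, 0] -> [41, 31, 0] -> [0, 31, 41] -> [41, 31, 0]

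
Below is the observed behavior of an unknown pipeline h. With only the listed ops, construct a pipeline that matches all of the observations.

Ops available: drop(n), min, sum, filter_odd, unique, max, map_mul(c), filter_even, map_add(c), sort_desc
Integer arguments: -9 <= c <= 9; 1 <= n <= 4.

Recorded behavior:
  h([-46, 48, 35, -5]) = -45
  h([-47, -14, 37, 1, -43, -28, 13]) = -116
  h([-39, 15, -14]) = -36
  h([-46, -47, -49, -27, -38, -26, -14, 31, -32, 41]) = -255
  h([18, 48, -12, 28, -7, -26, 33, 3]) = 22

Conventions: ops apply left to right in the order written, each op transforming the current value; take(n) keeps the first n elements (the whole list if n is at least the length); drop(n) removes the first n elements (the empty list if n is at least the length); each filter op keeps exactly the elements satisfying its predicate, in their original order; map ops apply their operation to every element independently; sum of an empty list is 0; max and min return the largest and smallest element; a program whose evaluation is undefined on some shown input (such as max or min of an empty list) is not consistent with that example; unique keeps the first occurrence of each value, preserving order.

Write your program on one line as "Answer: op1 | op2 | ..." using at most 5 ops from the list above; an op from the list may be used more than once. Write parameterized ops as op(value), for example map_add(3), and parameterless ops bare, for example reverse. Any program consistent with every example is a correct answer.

map_add(3) | sort_desc | drop(2) | sum

Check, running the answer program on each example:
  [-46, 48, 35, -5] -> [-43, 51, 38, -2] -> [51, 38, -2, -43] -> [-2, -43] -> -45
  [-47, -14, 37, 1, -43, -28, 13] -> [-44, -11, 40, 4, -40, -25, 16] -> [40, 16, 4, -11, -25, -40, -44] -> [4, -11, -25, -40, -44] -> -116
  [-39, 15, -14] -> [-36, 18, -11] -> [18, -11, -36] -> [-36] -> -36
  [-46, -47, -49, -27, -38, -26, -14, 31, -32, 41] -> [-43, -44, -46, -24, -35, -23, -11, 34, -29, 44] -> [44, 34, -11, -23, -24, -29, -35, -43, -44, -46] -> [-11, -23, -24, -29, -35, -43, -44, -46] -> -255
  [18, 48, -12, 28, -7, -26, 33, 3] -> [21, 51, -9, 31, -4, -23, 36, 6] -> [51, 36, 31, 21, 6, -4, -9, -23] -> [31, 21, 6, -4, -9, -23] -> 22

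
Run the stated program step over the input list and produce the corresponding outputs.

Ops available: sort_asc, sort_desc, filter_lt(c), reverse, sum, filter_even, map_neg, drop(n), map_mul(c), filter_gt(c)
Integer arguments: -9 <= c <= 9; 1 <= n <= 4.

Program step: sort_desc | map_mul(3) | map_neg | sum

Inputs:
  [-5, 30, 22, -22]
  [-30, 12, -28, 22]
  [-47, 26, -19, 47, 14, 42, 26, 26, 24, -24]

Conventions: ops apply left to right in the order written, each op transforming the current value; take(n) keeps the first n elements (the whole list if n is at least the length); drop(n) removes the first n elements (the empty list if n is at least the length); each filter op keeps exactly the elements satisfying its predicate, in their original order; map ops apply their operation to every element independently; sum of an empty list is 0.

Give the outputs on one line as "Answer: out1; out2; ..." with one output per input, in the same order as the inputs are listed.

-75; 72; -345

Execution, op by op:
  [-5, 30, 22, -22] -> [30, 22, -5, -22] -> [90, 66, -15, -66] -> [-90, -66, 15, 66] -> -75
  [-30, 12, -28, 22] -> [22, 12, -28, -30] -> [66, 36, -84, -90] -> [-66, -36, 84, 90] -> 72
  [-47, 26, -19, 47, 14, 42, 26, 26, 24, -24] -> [47, 42, 26, 26, 26, 24, 14, -19, -24, -47] -> [141, 126, 78, 78, 78, 72, 42, -57, -72, -141] -> [-141, -126, -78, -78, -78, -72, -42, 57, 72, 141] -> -345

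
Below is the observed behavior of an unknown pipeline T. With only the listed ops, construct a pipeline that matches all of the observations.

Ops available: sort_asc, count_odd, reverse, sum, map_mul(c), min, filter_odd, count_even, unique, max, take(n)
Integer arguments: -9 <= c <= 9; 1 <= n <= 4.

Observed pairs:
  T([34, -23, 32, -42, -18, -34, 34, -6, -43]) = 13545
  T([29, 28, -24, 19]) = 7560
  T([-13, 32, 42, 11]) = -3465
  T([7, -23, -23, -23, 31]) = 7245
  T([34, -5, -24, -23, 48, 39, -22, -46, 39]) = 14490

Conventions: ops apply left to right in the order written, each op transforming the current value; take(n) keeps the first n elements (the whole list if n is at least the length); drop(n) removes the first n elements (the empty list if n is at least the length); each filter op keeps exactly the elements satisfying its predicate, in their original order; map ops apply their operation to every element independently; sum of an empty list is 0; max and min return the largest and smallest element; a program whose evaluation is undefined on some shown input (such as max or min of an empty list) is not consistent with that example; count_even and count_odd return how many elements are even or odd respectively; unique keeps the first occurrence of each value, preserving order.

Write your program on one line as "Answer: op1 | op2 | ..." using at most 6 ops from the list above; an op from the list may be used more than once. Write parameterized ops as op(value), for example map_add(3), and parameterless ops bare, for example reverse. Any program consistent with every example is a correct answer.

reverse | map_mul(7) | map_mul(5) | take(2) | map_mul(-9) | max

Check, running the answer program on each example:
  [34, -23, 32, -42, -18, -34, 34, -6, -43] -> [-43, -6, 34, -34, -18, -42, 32, -23, 34] -> [-301, -42, 238, -238, -126, -294, 224, -161, 238] -> [-1505, -210, 1190, -1190, -630, -1470, 1120, -805, 1190] -> [-1505, -210] -> [13545, 1890] -> 13545
  [29, 28, -24, 19] -> [19, -24, 28, 29] -> [133, -168, 196, 203] -> [665, -840, 980, 1015] -> [665, -840] -> [-5985, 7560] -> 7560
  [-13, 32, 42, 11] -> [11, 42, 32, -13] -> [77, 294, 224, -91] -> [385, 1470, 1120, -455] -> [385, 1470] -> [-3465, -13230] -> -3465
  [7, -23, -23, -23, 31] -> [31, -23, -23, -23, 7] -> [217, -161, -161, -161, 49] -> [1085, -805, -805, -805, 245] -> [1085, -805] -> [-9765, 7245] -> 7245
  [34, -5, -24, -23, 48, 39, -22, -46, 39] -> [39, -46, -22, 39, 48, -23, -24, -5, 34] -> [273, -322, -154, 273, 336, -161, -168, -35, 238] -> [1365, -1610, -770, 1365, 1680, -805, -840, -175, 1190] -> [1365, -1610] -> [-12285, 14490] -> 14490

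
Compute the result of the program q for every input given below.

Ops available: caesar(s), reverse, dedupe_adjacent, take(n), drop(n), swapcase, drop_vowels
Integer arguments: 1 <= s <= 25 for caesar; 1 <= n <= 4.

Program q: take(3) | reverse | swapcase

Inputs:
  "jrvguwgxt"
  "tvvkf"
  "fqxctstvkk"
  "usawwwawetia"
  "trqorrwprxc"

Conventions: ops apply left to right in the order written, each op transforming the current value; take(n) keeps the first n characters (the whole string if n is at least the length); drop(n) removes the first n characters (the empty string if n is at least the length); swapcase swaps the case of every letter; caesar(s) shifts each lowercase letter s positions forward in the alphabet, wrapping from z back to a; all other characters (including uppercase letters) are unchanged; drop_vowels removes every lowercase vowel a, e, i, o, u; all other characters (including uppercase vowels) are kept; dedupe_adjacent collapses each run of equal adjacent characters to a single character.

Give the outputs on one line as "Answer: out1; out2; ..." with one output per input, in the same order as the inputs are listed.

"VRJ"; "VVT"; "XQF"; "ASU"; "QRT"

Execution, op by op:
  "jrvguwgxt" -> "jrv" -> "vrj" -> "VRJ"
  "tvvkf" -> "tvv" -> "vvt" -> "VVT"
  "fqxctstvkk" -> "fqx" -> "xqf" -> "XQF"
  "usawwwawetia" -> "usa" -> "asu" -> "ASU"
  "trqorrwprxc" -> "trq" -> "qrt" -> "QRT"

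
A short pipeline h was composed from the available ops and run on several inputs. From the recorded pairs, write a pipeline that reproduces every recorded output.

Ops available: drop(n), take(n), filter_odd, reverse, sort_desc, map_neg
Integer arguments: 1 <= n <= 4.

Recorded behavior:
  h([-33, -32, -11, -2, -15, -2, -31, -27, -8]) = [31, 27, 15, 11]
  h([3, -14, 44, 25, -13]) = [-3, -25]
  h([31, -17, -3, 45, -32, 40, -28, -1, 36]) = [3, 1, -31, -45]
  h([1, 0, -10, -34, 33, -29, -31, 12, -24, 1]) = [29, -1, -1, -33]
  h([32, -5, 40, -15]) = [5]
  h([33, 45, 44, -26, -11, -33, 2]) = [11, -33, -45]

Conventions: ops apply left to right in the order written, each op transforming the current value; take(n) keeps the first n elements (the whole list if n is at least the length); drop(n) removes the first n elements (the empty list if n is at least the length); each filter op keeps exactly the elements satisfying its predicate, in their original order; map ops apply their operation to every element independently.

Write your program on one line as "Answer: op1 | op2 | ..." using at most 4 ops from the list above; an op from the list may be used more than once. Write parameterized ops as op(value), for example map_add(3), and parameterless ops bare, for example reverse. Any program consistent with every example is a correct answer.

map_neg | filter_odd | sort_desc | drop(1)

Check, running the answer program on each example:
  [-33, -32, -11, -2, -15, -2, -31, -27, -8] -> [33, 32, 11, 2, 15, 2, 31, 27, 8] -> [33, 11, 15, 31, 27] -> [33, 31, 27, 15, 11] -> [31, 27, 15, 11]
  [3, -14, 44, 25, -13] -> [-3, 14, -44, -25, 13] -> [-3, -25, 13] -> [13, -3, -25] -> [-3, -25]
  [31, -17, -3, 45, -32, 40, -28, -1, 36] -> [-31, 17, 3, -45, 32, -40, 28, 1, -36] -> [-31, 17, 3, -45, 1] -> [17, 3, 1, -31, -45] -> [3, 1, -31, -45]
  [1, 0, -10, -34, 33, -29, -31, 12, -24, 1] -> [-1, 0, 10, 34, -33, 29, 31, -12, 24, -1] -> [-1, -33, 29, 31, -1] -> [31, 29, -1, -1, -33] -> [29, -1, -1, -33]
  [32, -5, 40, -15] -> [-32, 5, -40, 15] -> [5, 15] -> [15, 5] -> [5]
  [33, 45, 44, -26, -11, -33, 2] -> [-33, -45, -44, 26, 11, 33, -2] -> [-33, -45, 11, 33] -> [33, 11, -33, -45] -> [11, -33, -45]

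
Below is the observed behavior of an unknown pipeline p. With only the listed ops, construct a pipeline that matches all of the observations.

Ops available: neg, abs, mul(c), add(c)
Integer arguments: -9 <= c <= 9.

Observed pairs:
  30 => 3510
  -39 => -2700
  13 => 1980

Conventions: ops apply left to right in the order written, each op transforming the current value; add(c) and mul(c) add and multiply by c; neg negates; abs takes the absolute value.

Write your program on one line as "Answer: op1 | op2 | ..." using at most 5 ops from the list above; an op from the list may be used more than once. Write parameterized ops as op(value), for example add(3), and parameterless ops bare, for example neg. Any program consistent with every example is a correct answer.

neg | add(-9) | mul(-3) | mul(-5) | mul(-6)

Check, running the answer program on each example:
  30 -> -30 -> -39 -> 117 -> -585 -> 3510
  -39 -> 39 -> 30 -> -90 -> 450 -> -2700
  13 -> -13 -> -22 -> 66 -> -330 -> 1980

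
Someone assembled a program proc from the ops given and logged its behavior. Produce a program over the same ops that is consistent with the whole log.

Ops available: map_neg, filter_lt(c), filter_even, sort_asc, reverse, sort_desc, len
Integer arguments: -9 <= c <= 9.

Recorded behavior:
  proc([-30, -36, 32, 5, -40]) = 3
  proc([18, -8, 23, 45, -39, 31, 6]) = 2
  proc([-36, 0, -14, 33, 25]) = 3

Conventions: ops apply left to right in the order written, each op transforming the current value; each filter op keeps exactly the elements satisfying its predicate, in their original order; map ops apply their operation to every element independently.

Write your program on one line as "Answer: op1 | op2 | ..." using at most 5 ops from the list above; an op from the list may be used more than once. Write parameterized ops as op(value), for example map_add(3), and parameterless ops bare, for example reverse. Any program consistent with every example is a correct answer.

reverse | filter_lt(3) | reverse | len

Check, running the answer program on each example:
  [-30, -36, 32, 5, -40] -> [-40, 5, 32, -36, -30] -> [-40, -36, -30] -> [-30, -36, -40] -> 3
  [18, -8, 23, 45, -39, 31, 6] -> [6, 31, -39, 45, 23, -8, 18] -> [-39, -8] -> [-8, -39] -> 2
  [-36, 0, -14, 33, 25] -> [25, 33, -14, 0, -36] -> [-14, 0, -36] -> [-36, 0, -14] -> 3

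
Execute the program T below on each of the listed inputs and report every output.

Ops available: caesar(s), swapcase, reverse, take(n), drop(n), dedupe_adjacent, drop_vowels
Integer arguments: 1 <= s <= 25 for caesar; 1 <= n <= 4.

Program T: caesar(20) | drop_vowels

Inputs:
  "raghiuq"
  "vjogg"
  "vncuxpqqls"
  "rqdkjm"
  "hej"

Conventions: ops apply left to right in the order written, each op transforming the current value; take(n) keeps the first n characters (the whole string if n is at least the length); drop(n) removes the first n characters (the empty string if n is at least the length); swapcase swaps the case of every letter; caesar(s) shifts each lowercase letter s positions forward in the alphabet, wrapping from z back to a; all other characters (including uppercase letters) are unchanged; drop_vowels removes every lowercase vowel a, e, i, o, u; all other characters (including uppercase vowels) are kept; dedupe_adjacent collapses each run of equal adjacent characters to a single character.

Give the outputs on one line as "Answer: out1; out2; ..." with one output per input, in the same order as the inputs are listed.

Execution, op by op:
  "raghiuq" -> "luabcok" -> "lbck"
  "vjogg" -> "pdiaa" -> "pd"
  "vncuxpqqls" -> "phworjkkfm" -> "phwrjkkfm"
  "rqdkjm" -> "lkxedg" -> "lkxdg"
  "hej" -> "byd" -> "byd"

"lbck"; "pd"; "phwrjkkfm"; "lkxdg"; "byd"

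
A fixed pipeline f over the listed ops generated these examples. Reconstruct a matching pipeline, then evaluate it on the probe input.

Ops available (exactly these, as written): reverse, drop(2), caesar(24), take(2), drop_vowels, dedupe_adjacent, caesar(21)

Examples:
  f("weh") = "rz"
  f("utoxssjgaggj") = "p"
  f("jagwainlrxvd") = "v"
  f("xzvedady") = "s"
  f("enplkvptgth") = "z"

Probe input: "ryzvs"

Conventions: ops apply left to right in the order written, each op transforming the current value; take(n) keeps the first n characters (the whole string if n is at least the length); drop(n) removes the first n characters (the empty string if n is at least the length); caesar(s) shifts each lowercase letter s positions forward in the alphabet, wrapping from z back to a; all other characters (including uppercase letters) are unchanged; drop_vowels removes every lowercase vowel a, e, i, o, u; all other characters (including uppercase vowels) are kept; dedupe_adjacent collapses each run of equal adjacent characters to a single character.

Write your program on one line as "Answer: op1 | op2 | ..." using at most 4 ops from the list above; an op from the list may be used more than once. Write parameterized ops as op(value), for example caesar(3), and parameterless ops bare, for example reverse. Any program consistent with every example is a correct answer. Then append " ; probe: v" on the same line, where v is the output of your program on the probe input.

take(2) | caesar(21) | drop_vowels ; probe: "mt"

Check, running the answer program on each example:
  "weh" -> "we" -> "rz" -> "rz"
  "utoxssjgaggj" -> "ut" -> "po" -> "p"
  "jagwainlrxvd" -> "ja" -> "ev" -> "v"
  "xzvedady" -> "xz" -> "su" -> "s"
  "enplkvptgth" -> "en" -> "zi" -> "z"
  probe: "ryzvs" -> "ry" -> "mt" -> "mt"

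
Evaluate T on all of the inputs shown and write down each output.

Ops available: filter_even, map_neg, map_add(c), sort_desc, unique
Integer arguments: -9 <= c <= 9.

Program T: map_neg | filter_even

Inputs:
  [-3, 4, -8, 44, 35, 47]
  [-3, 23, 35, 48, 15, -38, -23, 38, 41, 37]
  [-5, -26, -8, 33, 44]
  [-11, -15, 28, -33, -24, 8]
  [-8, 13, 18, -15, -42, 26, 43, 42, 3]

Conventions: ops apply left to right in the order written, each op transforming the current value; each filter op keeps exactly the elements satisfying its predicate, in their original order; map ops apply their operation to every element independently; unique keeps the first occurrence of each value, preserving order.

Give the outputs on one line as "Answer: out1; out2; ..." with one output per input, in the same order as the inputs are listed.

[-4, 8, -44]; [-48, 38, -38]; [26, 8, -44]; [-28, 24, -8]; [8, -18, 42, -26, -42]

Execution, op by op:
  [-3, 4, -8, 44, 35, 47] -> [3, -4, 8, -44, -35, -47] -> [-4, 8, -44]
  [-3, 23, 35, 48, 15, -38, -23, 38, 41, 37] -> [3, -23, -35, -48, -15, 38, 23, -38, -41, -37] -> [-48, 38, -38]
  [-5, -26, -8, 33, 44] -> [5, 26, 8, -33, -44] -> [26, 8, -44]
  [-11, -15, 28, -33, -24, 8] -> [11, 15, -28, 33, 24, -8] -> [-28, 24, -8]
  [-8, 13, 18, -15, -42, 26, 43, 42, 3] -> [8, -13, -18, 15, 42, -26, -43, -42, -3] -> [8, -18, 42, -26, -42]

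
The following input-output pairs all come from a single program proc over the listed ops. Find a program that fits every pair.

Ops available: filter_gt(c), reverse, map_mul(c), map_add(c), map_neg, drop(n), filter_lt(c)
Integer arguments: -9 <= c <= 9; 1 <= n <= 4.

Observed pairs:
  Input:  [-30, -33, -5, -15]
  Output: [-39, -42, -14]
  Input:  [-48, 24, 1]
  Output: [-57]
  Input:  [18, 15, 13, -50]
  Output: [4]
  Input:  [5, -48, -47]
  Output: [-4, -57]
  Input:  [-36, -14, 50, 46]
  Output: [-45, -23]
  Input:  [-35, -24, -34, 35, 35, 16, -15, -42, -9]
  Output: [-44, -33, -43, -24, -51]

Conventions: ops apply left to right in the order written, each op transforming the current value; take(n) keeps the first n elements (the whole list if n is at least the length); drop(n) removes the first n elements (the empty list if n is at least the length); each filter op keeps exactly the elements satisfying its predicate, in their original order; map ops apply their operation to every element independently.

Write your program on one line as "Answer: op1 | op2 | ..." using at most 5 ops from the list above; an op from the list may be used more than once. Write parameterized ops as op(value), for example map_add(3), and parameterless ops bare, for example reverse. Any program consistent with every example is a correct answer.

reverse | drop(1) | map_add(-9) | filter_lt(5) | reverse

Check, running the answer program on each example:
  [-30, -33, -5, -15] -> [-15, -5, -33, -30] -> [-5, -33, -30] -> [-14, -42, -39] -> [-14, -42, -39] -> [-39, -42, -14]
  [-48, 24, 1] -> [1, 24, -48] -> [24, -48] -> [15, -57] -> [-57] -> [-57]
  [18, 15, 13, -50] -> [-50, 13, 15, 18] -> [13, 15, 18] -> [4, 6, 9] -> [4] -> [4]
  [5, -48, -47] -> [-47, -48, 5] -> [-48, 5] -> [-57, -4] -> [-57, -4] -> [-4, -57]
  [-36, -14, 50, 46] -> [46, 50, -14, -36] -> [50, -14, -36] -> [41, -23, -45] -> [-23, -45] -> [-45, -23]
  [-35, -24, -34, 35, 35, 16, -15, -42, -9] -> [-9, -42, -15, 16, 35, 35, -34, -24, -35] -> [-42, -15, 16, 35, 35, -34, -24, -35] -> [-51, -24, 7, 26, 26, -43, -33, -44] -> [-51, -24, -43, -33, -44] -> [-44, -33, -43, -24, -51]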